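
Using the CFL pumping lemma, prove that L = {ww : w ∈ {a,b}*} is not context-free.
Assume for contradiction that L is context-free, and let p ≥ 1 be the pumping length given by the pumping lemma for CFLs.
Choose s = a^p b^p a^p b^p. Then s ∈ L (take w = a^p b^p) and |s| = 4p ≥ p.
By the CFL pumping lemma, s = uvxyz for some u, v, x, y, z with |vxy| ≤ p, |vy| ≥ 1, and uv^i xy^i z ∈ L for every i ≥ 0.

Write s as four blocks A₁ B₁ A₂ B₂ with A₁ = A₂ = a^p and B₁ = B₂ = b^p. Since |vxy| ≤ p, the window vxy lies inside at most two adjacent blocks. Take i = 0 and let t = uxz, so |t| = 4p − |vy| with 1 ≤ |vy| ≤ p. If |t| is odd, t ∉ L immediately, so assume |vy| is even (hence |vy| ≥ 2) and |t|/2 = 2p − |vy|/2, which satisfies p ≤ |t|/2 ≤ 2p − 1.

Case 1 (vxy inside A₁B₁): t = a^(p−j) b^(p−l) a^p b^p with j + l = |vy|. The second half of t has length < 2p, so it is a suffix of the trailing a^p b^p and ends in b; the first half is a^(p−j) b^(p−l) a^((j+l)/2), which ends in a because (j+l)/2 ≥ 1. The halves differ, so t ∉ L.

Case 2 (vxy inside B₁A₂, straddling the middle): t = a^p b^(p−j) a^(p−l) b^p with j + l = |vy|. If t = ww, then w is a prefix of t of length ≥ p, so w begins with a^p; and w is a suffix of t of length ≥ p, so w ends with b^p. That forces |w| ≥ 2p, contradicting |w| = |t|/2 ≤ 2p − 1. So t ∉ L.

Case 3 (vxy inside A₂B₂): t = a^p b^p a^(p−j) b^(p−l) with j + l = |vy|. The first half of t is a prefix of a^p b^p, so it begins with a; the second half is b^((j+l)/2) a^(p−j) b^(p−l), which begins with b. The halves differ, so t ∉ L.

In every case uv⁰xy⁰z = uxz ∉ L.

This contradicts the CFL pumping lemma, which requires uv^i xy^i z ∈ L for all i ≥ 0.
Hence L = {ww : w ∈ {a,b}*} is not context-free. ∎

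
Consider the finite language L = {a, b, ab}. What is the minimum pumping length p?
p = 3

For a finite language L, the pumping lemma holds vacuously if p > max|s| for s ∈ L.

The longest string in L = {a, b, ab} has length 2.
If p = 3, then no string s ∈ L has |s| ≥ p, so the condition is vacuously true.

The minimum pumping length is p = 3.

Why no smaller p works: for any p ≤ 2, the longest string s ∈ L has |s| = 2 ≥ p, so it would
have to be pumpable; but pumping up (i = 2, 3, ...) produces ever longer strings, which cannot all lie in the
finite language L. So the pumping property fails for every p ≤ 2.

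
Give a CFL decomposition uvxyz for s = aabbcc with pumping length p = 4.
u='a', v='a', x='bb', y='c', z='c'

For s = aabbcc with pumping length p = 4:

One valid decomposition:
- u = 'a'
- v = 'a'
- x = 'bb'
- y = 'c'
- z = 'c'

Verification:
- uvxyz = 'a' + 'a' + 'bb' + 'c' + 'c' = aabbcc ✓
- |vxy| = |'abbc'| = 4 ≤ 4 ✓
- |vy| = |'ac'| = 2 > 0 ✓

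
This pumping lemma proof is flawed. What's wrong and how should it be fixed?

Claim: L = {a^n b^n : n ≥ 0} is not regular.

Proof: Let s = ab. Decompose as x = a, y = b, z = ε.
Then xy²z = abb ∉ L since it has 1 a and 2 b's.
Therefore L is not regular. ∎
Error: The string s = ab might be shorter than the pumping length p.

Correction: Choose s = a^p b^p to ensure |s| ≥ p. Also, the decomposition is wrong: with |xy| ≤ p, y cannot include b's when s starts with p a's.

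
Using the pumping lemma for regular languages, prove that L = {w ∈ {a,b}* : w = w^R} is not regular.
Assume for contradiction that L is regular, and let p ≥ 1 be the pumping length given by the pumping lemma.
Choose s = a^p b a^p. Then s ∈ L (it reads the same in both directions) and |s| = 2p + 1 ≥ p.
By the pumping lemma, s = xyz for some x, y, z with |xy| ≤ p, |y| ≥ 1, and xy^i z ∈ L for every i ≥ 0.
Since |xy| ≤ p and the first p symbols of s are all a's, y = a^k for some k with 1 ≤ k ≤ p.

Take i = 2: xy²z = a^(p + k) b a^p.
Its reversal is a^p b a^(p + k). These differ because the block of a's before the unique b has length p + k in one and p in the other, and p + k ≠ p since k ≥ 1. So xy²z is not a palindrome, i.e. xy²z ∉ L.

This contradicts the pumping lemma, which requires xy^i z ∈ L for all i ≥ 0.
Hence L = {w ∈ {a,b}* : w = w^R} is not regular. ∎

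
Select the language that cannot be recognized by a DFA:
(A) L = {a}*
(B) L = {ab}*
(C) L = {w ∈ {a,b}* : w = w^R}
(C) {w ∈ {a,b}* : w = w^R}

(C) L = {w ∈ {a,b}* : w = w^R} is NOT regular.

The pumping lemma can be used to prove this:
After pumping, the string is no longer symmetric

The other languages are regular because they can be recognized by finite automata.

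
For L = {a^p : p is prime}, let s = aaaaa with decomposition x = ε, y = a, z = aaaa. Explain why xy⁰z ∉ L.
xy⁰z = aaaa ∉ L

Pumping with i = 0 replaces y = a by y⁰ = ε:
- Original: s = xyz = aaaaa; aaaaa has length 5, which is prime, so it is in L
- Pumped: xy⁰z = ε · ε · aaaa = aaaa
- aaaa has length 4 = 2 × 2, which is not prime, so it is not in L

The pumping lemma would require xy⁰z ∈ L, so this decomposition yields a contradiction.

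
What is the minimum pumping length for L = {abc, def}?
p = 4

For a finite language L, the pumping lemma holds vacuously if p > max|s| for s ∈ L.

The longest string in L = {abc, def} has length 3.
If p = 4, then no string s ∈ L has |s| ≥ p, so the condition is vacuously true.

The minimum pumping length is p = 4.

Why no smaller p works: for any p ≤ 3, the longest string s ∈ L has |s| = 3 ≥ p, so it would
have to be pumpable; but pumping up (i = 2, 3, ...) produces ever longer strings, which cannot all lie in the
finite language L. So the pumping property fails for every p ≤ 3.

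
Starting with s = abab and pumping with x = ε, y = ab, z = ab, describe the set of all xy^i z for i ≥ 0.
{xy^i z : i ≥ 0} = {(ab)^(i+1) : i ≥ 0} = {ab, abab, ababab, ...}

With x = ε, y = ab, z = ab: Pumping 'ab' gives strings of alternating a's and b's.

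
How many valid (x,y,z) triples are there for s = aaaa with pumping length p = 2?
3

For s = 'aaaa' with pumping length p = 2:

Constraints: |xy| ≤ 2, |y| > 0

Valid decompositions (|xy| ≤ p, |y| ≥ 1):
  • x='', y='a', z='aaa'
  • x='a', y='a', z='aa'
  • x='', y='aa', z='aa'

Total count: 3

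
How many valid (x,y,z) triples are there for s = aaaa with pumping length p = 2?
3

For s = 'aaaa' with pumping length p = 2:

Constraints: |xy| ≤ 2, |y| > 0

Valid decompositions (|xy| ≤ p, |y| ≥ 1):
  • x='', y='a', z='aaa'
  • x='a', y='a', z='aa'
  • x='', y='aa', z='aa'

Total count: 3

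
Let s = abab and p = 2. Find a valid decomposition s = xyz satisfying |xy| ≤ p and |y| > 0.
x = '', y = 'ab', z = 'ab'

For s = abab and p = 2, one valid decomposition is:
- x = '' (length 0)
- y = 'ab' (length 2)
- z = 'ab' (length 2)

Verification:
- xyz = '' + 'ab' + 'ab' = abab ✓
- |xy| = 2 ≤ 2 ✓
- |y| = 2 > 0 ✓

All pumping lemma constraints are satisfied.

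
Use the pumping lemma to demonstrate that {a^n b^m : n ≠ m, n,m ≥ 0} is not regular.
Assume for contradiction that L is regular, and let p ≥ 1 be the pumping length given by the pumping lemma.
Choose s = a^p b^(p + p!). Then s ∈ L because p ≠ p + p! (as p! ≥ 1), and |s| ≥ p.
By the pumping lemma, s = xyz for some x, y, z with |xy| ≤ p, |y| ≥ 1, and xy^i z ∈ L for every i ≥ 0.
Since |xy| ≤ p and the first p symbols of s are all a's, y = a^k for some k with 1 ≤ k ≤ p.
For every i ≥ 0, xy^i z = a^(p + (i − 1)k) b^(p + p!).

Because 1 ≤ k ≤ p, k divides p!. Let t = p!/k (a positive integer) and take i = t + 1.
Then the number of a's is p + tk = p + p!, which equals the number of b's.
So xy^(t+1) z = a^(p + p!) b^(p + p!) has equally many a's and b's and is NOT in L.

This contradicts the pumping lemma, which requires xy^i z ∈ L for all i ≥ 0.
Hence L = {a^n b^m : n ≠ m, n,m ≥ 0} is not regular. ∎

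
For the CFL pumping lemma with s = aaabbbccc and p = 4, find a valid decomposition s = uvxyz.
u='aa', v='a', x='bb', y='b', z='ccc'

For s = aaabbbccc with pumping length p = 4:

One valid decomposition:
- u = 'aa'
- v = 'a'
- x = 'bb'
- y = 'b'
- z = 'ccc'

Verification:
- uvxyz = 'aa' + 'a' + 'bb' + 'b' + 'ccc' = aaabbbccc ✓
- |vxy| = |'abbb'| = 4 ≤ 4 ✓
- |vy| = |'ab'| = 2 > 0 ✓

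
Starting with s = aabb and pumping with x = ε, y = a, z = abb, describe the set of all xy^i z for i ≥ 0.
{xy^i z : i ≥ 0} = {a^(i+1) b^2 : i ≥ 0} = {abb, aabb, aaabb, ...}

With x = ε, y = a, z = abb: Starting with aabb and pumping the first 'a' (z = abb keeps the second 'a'), we get strings with i+1 a's followed by 2 b's for i = 0, 1, 2, ...; note bb is not produced because z always contributes one a.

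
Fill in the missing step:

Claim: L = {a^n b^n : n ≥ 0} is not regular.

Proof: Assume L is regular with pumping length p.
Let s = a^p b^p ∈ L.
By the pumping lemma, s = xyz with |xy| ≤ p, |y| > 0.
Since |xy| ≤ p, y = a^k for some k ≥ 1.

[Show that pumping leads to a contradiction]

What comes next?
Consider xy²z = a^(p+k) b^p.

Since k ≥ 1, we have p + k > p.
So xy²z has more a's than b's: (p+k) a's vs p b's.
This means xy²z ∉ L because a^n b^n requires equal counts.

This contradicts the pumping lemma which states xy²z ∈ L.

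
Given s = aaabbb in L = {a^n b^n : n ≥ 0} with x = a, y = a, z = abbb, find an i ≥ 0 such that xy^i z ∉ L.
i = 3

xy³z = a · aaa · abbb = aaaaabbb; aaaaabbb has 5 a's and 3 b's; 5 ≠ 3, so it is not in L.
(Other choices also work, e.g. i = 0, 2; only i = 1 is guaranteed to stay in L since xy¹z = s.)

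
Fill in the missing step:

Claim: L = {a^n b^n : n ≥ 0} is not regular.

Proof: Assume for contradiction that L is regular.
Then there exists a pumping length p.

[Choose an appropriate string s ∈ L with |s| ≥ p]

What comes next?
s = a^p b^p

This string is in L (has equal a's and b's) and has length 2p ≥ p.
Any decomposition xyz with |xy| ≤ p means y consists only of a's,
so pumping will unbalance the counts.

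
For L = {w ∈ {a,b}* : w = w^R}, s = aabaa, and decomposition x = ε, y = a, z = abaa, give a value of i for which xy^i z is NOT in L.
i = 0

xy⁰z = ε · ε · abaa = abaa; abaa reversed is aaba ≠ abaa, so it is not a palindrome and is not in L.
(Other choices also work, e.g. i = 2, 3; only i = 1 is guaranteed to stay in L since xy¹z = s.)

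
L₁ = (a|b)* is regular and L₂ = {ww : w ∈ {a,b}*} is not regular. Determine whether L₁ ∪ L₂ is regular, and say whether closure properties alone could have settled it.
Yes — L₁ ∪ L₂ is regular.

{ww} ⊆ (a|b)*, so L₁ ∪ L₂ = (a|b)*, which is regular.

Note that the bare facts "L₁ regular, L₂ non-regular" do not settle the question by themselves: the closure of regular languages under ∪, ∩, complement and difference applies only when BOTH operands are regular. With a non-regular operand the result can come out regular or non-regular depending on the specific languages, so one has to work out L₁ ∪ L₂ for this particular pair, as above.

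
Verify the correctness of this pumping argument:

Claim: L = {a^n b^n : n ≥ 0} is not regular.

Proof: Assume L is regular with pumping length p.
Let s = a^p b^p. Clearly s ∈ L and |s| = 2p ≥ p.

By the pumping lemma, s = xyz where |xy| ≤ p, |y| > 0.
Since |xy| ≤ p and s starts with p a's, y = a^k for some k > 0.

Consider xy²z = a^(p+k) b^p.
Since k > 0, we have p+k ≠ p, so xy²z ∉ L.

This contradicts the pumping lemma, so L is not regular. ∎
The proof is correct.

This proof is valid because:
1. The string s = a^p b^p is correctly in L
2. The decomposition analysis is correct: y must consist only of a's
3. The contradiction is valid: pumping increases a's but not b's
4. The conclusion follows logically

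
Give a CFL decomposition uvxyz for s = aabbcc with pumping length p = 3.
u='aa', v='b', x='b', y='c', z='c'

For s = aabbcc with pumping length p = 3:

One valid decomposition:
- u = 'aa'
- v = 'b'
- x = 'b'
- y = 'c'
- z = 'c'

Verification:
- uvxyz = 'aa' + 'b' + 'b' + 'c' + 'c' = aabbcc ✓
- |vxy| = |'bbc'| = 3 ≤ 3 ✓
- |vy| = |'bc'| = 2 > 0 ✓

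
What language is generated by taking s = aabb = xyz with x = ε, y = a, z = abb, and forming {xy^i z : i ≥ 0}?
{xy^i z : i ≥ 0} = {a^(i+1) b^2 : i ≥ 0} = {abb, aabb, aaabb, ...}

With x = ε, y = a, z = abb: Starting with aabb and pumping the first 'a' (z = abb keeps the second 'a'), we get strings with i+1 a's followed by 2 b's for i = 0, 1, 2, ...; note bb is not produced because z always contributes one a.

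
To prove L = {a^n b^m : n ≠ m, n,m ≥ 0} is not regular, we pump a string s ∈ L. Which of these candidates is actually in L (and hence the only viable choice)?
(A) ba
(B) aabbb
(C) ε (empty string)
(B) aabbb

The pumping lemma is applied to a string s that lies in L, so first check membership of each option:
- (A) ba has an a after a b, so it is not of the form a^n b^m and is not in L ✗
- (B) aabbb = a^2 b^3 with 2 ≠ 3, so it is in L ✓
- (C) ε = a^0 b^0 has n = m = 0, so it is not in L ✗

Only (B) aabbb is in L, so it is the only candidate that could play the role of s.
(In a complete proof one picks s in terms of the pumping length p so that |s| ≥ p is guaranteed; a fixed string like aabbb illustrates the shape of such an s.)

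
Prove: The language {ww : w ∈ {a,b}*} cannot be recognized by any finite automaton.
Assume for contradiction that L is regular, and let p ≥ 1 be the pumping length given by the pumping lemma.
Choose s = a^p b a^p b. Then s ∈ L (take w = a^p b) and |s| = 2p + 2 ≥ p.
By the pumping lemma, s = xyz for some x, y, z with |xy| ≤ p, |y| ≥ 1, and xy^i z ∈ L for every i ≥ 0.
Since |xy| ≤ p and the first p symbols of s are all a's, y = a^k for some k with 1 ≤ k ≤ p.

Take i = 2: t = xy²z = a^(p + k) b a^p b.
Suppose t = uu for some string u. The string t contains exactly two b's and ends in b, so u contains exactly one b and ends in b; hence u = a^j b for some j, and uu = a^j b a^j b. Comparing with t = a^(p + k) b a^p b forces j = p + k (first block) and j = p (second block), which is impossible since k ≥ 1. So t ∉ L.

This contradicts the pumping lemma, which requires xy^i z ∈ L for all i ≥ 0.
Hence L = {ww : w ∈ {a,b}*} is not regular. ∎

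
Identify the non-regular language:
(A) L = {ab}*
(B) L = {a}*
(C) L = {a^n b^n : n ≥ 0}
(C) {a^n b^n : n ≥ 0}

(C) L = {a^n b^n : n ≥ 0} is NOT regular.

The pumping lemma can be used to prove this:
After pumping, the number of a's and b's become unequal

The other languages are regular because they can be recognized by finite automata.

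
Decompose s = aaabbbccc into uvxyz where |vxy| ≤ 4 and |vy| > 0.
u='aa', v='a', x='bb', y='b', z='ccc'

For s = aaabbbccc with pumping length p = 4:

One valid decomposition:
- u = 'aa'
- v = 'a'
- x = 'bb'
- y = 'b'
- z = 'ccc'

Verification:
- uvxyz = 'aa' + 'a' + 'bb' + 'b' + 'ccc' = aaabbbccc ✓
- |vxy| = |'abbb'| = 4 ≤ 4 ✓
- |vy| = |'ab'| = 2 > 0 ✓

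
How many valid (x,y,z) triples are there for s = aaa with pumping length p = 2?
3

For s = 'aaa' with pumping length p = 2:

Constraints: |xy| ≤ 2, |y| > 0

Valid decompositions (|xy| ≤ p, |y| ≥ 1):
  • x='', y='a', z='aa'
  • x='a', y='a', z='a'
  • x='', y='aa', z='a'

Total count: 3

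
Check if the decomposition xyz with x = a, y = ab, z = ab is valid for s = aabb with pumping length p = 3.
Violated: xyz = s

The decomposition x = a, y = ab, z = ab for s = aabb with p = 3
violates the constraint: xyz = s

xyz = 'a' + 'ab' + 'ab' = 'aabab' ≠ 'aabb' = s. The decomposition doesn't reconstruct s.

Pumping lemma constraints:
1. xyz = s (decomposition is valid)
2. |xy| ≤ p
3. |y| > 0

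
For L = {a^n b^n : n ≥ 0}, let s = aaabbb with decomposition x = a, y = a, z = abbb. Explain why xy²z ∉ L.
xy²z = aaaabbb ∉ L

Pumping with i = 2 replaces y = a by y² = aa:
- Original: s = xyz = aaabbb; aaabbb = a^3 b^3 has equal counts (3 = 3), so it is in L
- Pumped: xy²z = a · aa · abbb = aaaabbb
- aaaabbb has 4 a's and 3 b's; 4 ≠ 3, so it is not in L

The pumping lemma would require xy²z ∈ L, so this decomposition yields a contradiction.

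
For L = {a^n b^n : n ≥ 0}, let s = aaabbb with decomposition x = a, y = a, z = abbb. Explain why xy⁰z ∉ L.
xy⁰z = aabbb ∉ L

Pumping with i = 0 replaces y = a by y⁰ = ε:
- Original: s = xyz = aaabbb; aaabbb = a^3 b^3 has equal counts (3 = 3), so it is in L
- Pumped: xy⁰z = a · ε · abbb = aabbb
- aabbb has 2 a's and 3 b's; 2 ≠ 3, so it is not in L

The pumping lemma would require xy⁰z ∈ L, so this decomposition yields a contradiction.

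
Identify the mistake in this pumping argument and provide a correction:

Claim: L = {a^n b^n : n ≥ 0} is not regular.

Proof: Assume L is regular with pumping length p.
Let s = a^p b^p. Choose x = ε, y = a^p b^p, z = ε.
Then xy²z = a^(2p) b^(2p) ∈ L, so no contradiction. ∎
Error: The decomposition violates |xy| ≤ p. With y = a^p b^p, |xy| = |y| = 2p > p. (The proof also miscomputes xy²z, which would be a^p b^p a^p b^p rather than a^(2p) b^(2p), and it wrongly treats one harmless decomposition as settling the matter — the prover does not get to choose the decomposition.)

Correction: The pumping lemma requires |xy| ≤ p, and the argument must handle every decomposition satisfying |xy| ≤ p, |y| ≥ 1. Since s starts with p a's, any such y consists only of a's, say y = a^k with k ≥ 1. Then xy²z = a^(p+k) b^p has unequal numbers of a's and b's, so xy²z ∉ L — the required contradiction.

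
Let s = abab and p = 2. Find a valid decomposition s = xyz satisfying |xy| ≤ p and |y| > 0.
x = 'a', y = 'b', z = 'ab'

For s = abab and p = 2, one valid decomposition is:
- x = 'a' (length 1)
- y = 'b' (length 1)
- z = 'ab' (length 2)

Verification:
- xyz = 'a' + 'b' + 'ab' = abab ✓
- |xy| = 2 ≤ 2 ✓
- |y| = 1 > 0 ✓

All pumping lemma constraints are satisfied.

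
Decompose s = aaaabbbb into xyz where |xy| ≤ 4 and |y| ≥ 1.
x = 'a', y = 'aaa', z = 'bbbb'

For s = aaaabbbb and p = 4, one valid decomposition is:
- x = 'a' (length 1)
- y = 'aaa' (length 3)
- z = 'bbbb' (length 4)

Verification:
- xyz = 'a' + 'aaa' + 'bbbb' = aaaabbbb ✓
- |xy| = 4 ≤ 4 ✓
- |y| = 3 > 0 ✓

All pumping lemma constraints are satisfied.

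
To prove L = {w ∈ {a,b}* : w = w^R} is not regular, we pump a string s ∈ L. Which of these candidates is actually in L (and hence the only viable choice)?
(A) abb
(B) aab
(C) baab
(C) baab

The pumping lemma is applied to a string s that lies in L, so first check membership of each option:
- (A) abb reversed is bba ≠ abb, so it is not a palindrome and is not in L ✗
- (B) aab reversed is baa ≠ aab, so it is not a palindrome and is not in L ✗
- (C) baab reversed is baab, the same string, so it is a palindrome and is in L ✓

Only (C) baab is in L, so it is the only candidate that could play the role of s.
(In a complete proof one picks s in terms of the pumping length p so that |s| ≥ p is guaranteed; a fixed string like baab illustrates the shape of such an s.)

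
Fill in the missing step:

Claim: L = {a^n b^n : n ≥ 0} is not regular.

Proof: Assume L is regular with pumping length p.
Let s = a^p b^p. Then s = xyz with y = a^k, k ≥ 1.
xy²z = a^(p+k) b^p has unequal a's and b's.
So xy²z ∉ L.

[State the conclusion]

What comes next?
This contradicts the pumping lemma for regular languages,
which guarantees xy^i z ∈ L for all i ≥ 0.

Since our assumption that L is regular leads to a contradiction,
we conclude that L = {a^n b^n : n ≥ 0} is NOT regular. ∎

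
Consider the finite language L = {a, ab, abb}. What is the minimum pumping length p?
p = 4

For a finite language L, the pumping lemma holds vacuously if p > max|s| for s ∈ L.

The longest string in L = {a, ab, abb} has length 3.
If p = 4, then no string s ∈ L has |s| ≥ p, so the condition is vacuously true.

The minimum pumping length is p = 4.

Why no smaller p works: for any p ≤ 3, the longest string s ∈ L has |s| = 3 ≥ p, so it would
have to be pumpable; but pumping up (i = 2, 3, ...) produces ever longer strings, which cannot all lie in the
finite language L. So the pumping property fails for every p ≤ 3.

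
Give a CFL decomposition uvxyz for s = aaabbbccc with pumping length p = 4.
u='aa', v='a', x='bb', y='b', z='ccc'

For s = aaabbbccc with pumping length p = 4:

One valid decomposition:
- u = 'aa'
- v = 'a'
- x = 'bb'
- y = 'b'
- z = 'ccc'

Verification:
- uvxyz = 'aa' + 'a' + 'bb' + 'b' + 'ccc' = aaabbbccc ✓
- |vxy| = |'abbb'| = 4 ≤ 4 ✓
- |vy| = |'ab'| = 2 > 0 ✓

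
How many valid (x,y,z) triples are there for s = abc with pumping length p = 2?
3

For s = 'abc' with pumping length p = 2:

Constraints: |xy| ≤ 2, |y| > 0

Valid decompositions (|xy| ≤ p, |y| ≥ 1):
  • x='', y='a', z='bc'
  • x='a', y='b', z='c'
  • x='', y='ab', z='c'

Total count: 3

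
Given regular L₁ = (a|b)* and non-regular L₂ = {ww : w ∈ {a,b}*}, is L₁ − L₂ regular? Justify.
No — L₁ − L₂ is not regular.

L₁ − L₂ is the complement of {ww} within {a,b}*. If it were regular, its complement {ww} would be regular as well (regular languages are closed under complement) — contradiction. So L₁ − L₂ is not regular.

Note that the bare facts "L₁ regular, L₂ non-regular" do not settle the question by themselves: the closure of regular languages under ∪, ∩, complement and difference applies only when BOTH operands are regular. With a non-regular operand the result can come out regular or non-regular depending on the specific languages, so one has to work out L₁ − L₂ for this particular pair, as above.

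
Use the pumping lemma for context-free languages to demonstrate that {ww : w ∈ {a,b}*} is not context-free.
Assume for contradiction that L is context-free, and let p ≥ 1 be the pumping length given by the pumping lemma for CFLs.
Choose s = a^p b^p a^p b^p. Then s ∈ L (take w = a^p b^p) and |s| = 4p ≥ p.
By the CFL pumping lemma, s = uvxyz for some u, v, x, y, z with |vxy| ≤ p, |vy| ≥ 1, and uv^i xy^i z ∈ L for every i ≥ 0.

Write s as four blocks A₁ B₁ A₂ B₂ with A₁ = A₂ = a^p and B₁ = B₂ = b^p. Since |vxy| ≤ p, the window vxy lies inside at most two adjacent blocks. Take i = 0 and let t = uxz, so |t| = 4p − |vy| with 1 ≤ |vy| ≤ p. If |t| is odd, t ∉ L immediately, so assume |vy| is even (hence |vy| ≥ 2) and |t|/2 = 2p − |vy|/2, which satisfies p ≤ |t|/2 ≤ 2p − 1.

Case 1 (vxy inside A₁B₁): t = a^(p−j) b^(p−l) a^p b^p with j + l = |vy|. The second half of t has length < 2p, so it is a suffix of the trailing a^p b^p and ends in b; the first half is a^(p−j) b^(p−l) a^((j+l)/2), which ends in a because (j+l)/2 ≥ 1. The halves differ, so t ∉ L.

Case 2 (vxy inside B₁A₂, straddling the middle): t = a^p b^(p−j) a^(p−l) b^p with j + l = |vy|. If t = ww, then w is a prefix of t of length ≥ p, so w begins with a^p; and w is a suffix of t of length ≥ p, so w ends with b^p. That forces |w| ≥ 2p, contradicting |w| = |t|/2 ≤ 2p − 1. So t ∉ L.

Case 3 (vxy inside A₂B₂): t = a^p b^p a^(p−j) b^(p−l) with j + l = |vy|. The first half of t is a prefix of a^p b^p, so it begins with a; the second half is b^((j+l)/2) a^(p−j) b^(p−l), which begins with b. The halves differ, so t ∉ L.

In every case uv⁰xy⁰z = uxz ∉ L.

This contradicts the CFL pumping lemma, which requires uv^i xy^i z ∈ L for all i ≥ 0.
Hence L = {ww : w ∈ {a,b}*} is not context-free. ∎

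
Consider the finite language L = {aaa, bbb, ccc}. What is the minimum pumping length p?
p = 4

For a finite language L, the pumping lemma holds vacuously if p > max|s| for s ∈ L.

The longest string in L = {aaa, bbb, ccc} has length 3.
If p = 4, then no string s ∈ L has |s| ≥ p, so the condition is vacuously true.

The minimum pumping length is p = 4.

Why no smaller p works: for any p ≤ 3, the longest string s ∈ L has |s| = 3 ≥ p, so it would
have to be pumpable; but pumping up (i = 2, 3, ...) produces ever longer strings, which cannot all lie in the
finite language L. So the pumping property fails for every p ≤ 3.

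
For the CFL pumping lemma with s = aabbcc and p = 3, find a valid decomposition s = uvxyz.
u='aa', v='b', x='b', y='c', z='c'

For s = aabbcc with pumping length p = 3:

One valid decomposition:
- u = 'aa'
- v = 'b'
- x = 'b'
- y = 'c'
- z = 'c'

Verification:
- uvxyz = 'aa' + 'b' + 'b' + 'c' + 'c' = aabbcc ✓
- |vxy| = |'bbc'| = 3 ≤ 3 ✓
- |vy| = |'bc'| = 2 > 0 ✓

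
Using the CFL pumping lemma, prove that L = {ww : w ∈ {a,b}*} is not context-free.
Assume for contradiction that L is context-free, and let p ≥ 1 be the pumping length given by the pumping lemma for CFLs.
Choose s = a^p b^p a^p b^p. Then s ∈ L (take w = a^p b^p) and |s| = 4p ≥ p.
By the CFL pumping lemma, s = uvxyz for some u, v, x, y, z with |vxy| ≤ p, |vy| ≥ 1, and uv^i xy^i z ∈ L for every i ≥ 0.

Write s as four blocks A₁ B₁ A₂ B₂ with A₁ = A₂ = a^p and B₁ = B₂ = b^p. Since |vxy| ≤ p, the window vxy lies inside at most two adjacent blocks. Take i = 0 and let t = uxz, so |t| = 4p − |vy| with 1 ≤ |vy| ≤ p. If |t| is odd, t ∉ L immediately, so assume |vy| is even (hence |vy| ≥ 2) and |t|/2 = 2p − |vy|/2, which satisfies p ≤ |t|/2 ≤ 2p − 1.

Case 1 (vxy inside A₁B₁): t = a^(p−j) b^(p−l) a^p b^p with j + l = |vy|. The second half of t has length < 2p, so it is a suffix of the trailing a^p b^p and ends in b; the first half is a^(p−j) b^(p−l) a^((j+l)/2), which ends in a because (j+l)/2 ≥ 1. The halves differ, so t ∉ L.

Case 2 (vxy inside B₁A₂, straddling the middle): t = a^p b^(p−j) a^(p−l) b^p with j + l = |vy|. If t = ww, then w is a prefix of t of length ≥ p, so w begins with a^p; and w is a suffix of t of length ≥ p, so w ends with b^p. That forces |w| ≥ 2p, contradicting |w| = |t|/2 ≤ 2p − 1. So t ∉ L.

Case 3 (vxy inside A₂B₂): t = a^p b^p a^(p−j) b^(p−l) with j + l = |vy|. The first half of t is a prefix of a^p b^p, so it begins with a; the second half is b^((j+l)/2) a^(p−j) b^(p−l), which begins with b. The halves differ, so t ∉ L.

In every case uv⁰xy⁰z = uxz ∉ L.

This contradicts the CFL pumping lemma, which requires uv^i xy^i z ∈ L for all i ≥ 0.
Hence L = {ww : w ∈ {a,b}*} is not context-free. ∎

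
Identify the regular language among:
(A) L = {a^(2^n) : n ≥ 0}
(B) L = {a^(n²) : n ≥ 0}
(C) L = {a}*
(C) {a}*

(C) L = {a}* is regular.

This can be recognized by a finite automaton (DFA/NFA).
Regular expressions like {a}* define regular languages.

The other choices are not regular:
- {a^(n²) : n ≥ 0}: After pumping, length is no longer a perfect square
- {a^(2^n) : n ≥ 0}: After pumping, length is no longer a power of 2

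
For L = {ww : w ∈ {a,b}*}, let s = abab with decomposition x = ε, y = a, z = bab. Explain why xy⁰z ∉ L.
xy⁰z = bab ∉ L

Pumping with i = 0 replaces y = a by y⁰ = ε:
- Original: s = xyz = abab; abab splits into halves ab · ab, which are equal, so it is in L (w = ab)
- Pumped: xy⁰z = ε · ε · bab = bab
- bab has odd length 3, so it cannot be written as ww and is not in L

The pumping lemma would require xy⁰z ∈ L, so this decomposition yields a contradiction.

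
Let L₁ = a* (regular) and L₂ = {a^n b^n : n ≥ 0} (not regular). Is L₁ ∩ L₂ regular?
Yes — L₁ ∩ L₂ is regular.

A string of a* contains no b's, and the only string of {a^n b^n} with no b's is ε (n = 0). So L₁ ∩ L₂ = {ε}, a finite language, which is regular.

Note that the bare facts "L₁ regular, L₂ non-regular" do not settle the question by themselves: the closure of regular languages under ∪, ∩, complement and difference applies only when BOTH operands are regular. With a non-regular operand the result can come out regular or non-regular depending on the specific languages, so one has to work out L₁ ∩ L₂ for this particular pair, as above.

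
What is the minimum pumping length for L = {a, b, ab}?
p = 3

For a finite language L, the pumping lemma holds vacuously if p > max|s| for s ∈ L.

The longest string in L = {a, b, ab} has length 2.
If p = 3, then no string s ∈ L has |s| ≥ p, so the condition is vacuously true.

The minimum pumping length is p = 3.

Why no smaller p works: for any p ≤ 2, the longest string s ∈ L has |s| = 2 ≥ p, so it would
have to be pumpable; but pumping up (i = 2, 3, ...) produces ever longer strings, which cannot all lie in the
finite language L. So the pumping property fails for every p ≤ 2.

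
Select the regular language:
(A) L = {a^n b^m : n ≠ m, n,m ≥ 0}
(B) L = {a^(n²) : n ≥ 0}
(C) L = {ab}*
(C) {ab}*

(C) L = {ab}* is regular.

This can be recognized by a finite automaton (DFA/NFA).
Regular expressions like {ab}* define regular languages.

The other choices are not regular:
- {a^n b^m : n ≠ m, n,m ≥ 0}: After pumping a's, we can make n = m
- {a^(n²) : n ≥ 0}: After pumping, length is no longer a perfect square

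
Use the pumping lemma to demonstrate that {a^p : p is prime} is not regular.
Assume for contradiction that L is regular, and let p ≥ 1 be the pumping length given by the pumping lemma.
Choose a prime q with q ≥ p (one exists because there are infinitely many primes) and let s = a^q. Then s ∈ L and |s| = q ≥ p.
By the pumping lemma, s = xyz for some x, y, z with |xy| ≤ p, |y| ≥ 1, and xy^i z ∈ L for every i ≥ 0.
Here y = a^k for some k with 1 ≤ k ≤ p, and xy^i z = a^(q + (i − 1)k) for every i ≥ 0.

Take i = q + 1: |xy^(q+1) z| = q + qk = q(k + 1).
Both factors satisfy q ≥ 2 and k + 1 ≥ 2, so q(k + 1) is composite, and xy^(q+1) z ∉ L.

This contradicts the pumping lemma, which requires xy^i z ∈ L for all i ≥ 0.
Hence L = {a^p : p is prime} is not regular. ∎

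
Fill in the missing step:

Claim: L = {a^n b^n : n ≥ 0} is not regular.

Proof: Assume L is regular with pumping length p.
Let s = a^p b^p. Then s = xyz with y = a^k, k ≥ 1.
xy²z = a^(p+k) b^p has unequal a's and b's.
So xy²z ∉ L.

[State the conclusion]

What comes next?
This contradicts the pumping lemma for regular languages,
which guarantees xy^i z ∈ L for all i ≥ 0.

Since our assumption that L is regular leads to a contradiction,
we conclude that L = {a^n b^n : n ≥ 0} is NOT regular. ∎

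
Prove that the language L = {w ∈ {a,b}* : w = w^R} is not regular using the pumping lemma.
Assume for contradiction that L is regular, and let p ≥ 1 be the pumping length given by the pumping lemma.
Choose s = a^p b a^p. Then s ∈ L (it reads the same in both directions) and |s| = 2p + 1 ≥ p.
By the pumping lemma, s = xyz for some x, y, z with |xy| ≤ p, |y| ≥ 1, and xy^i z ∈ L for every i ≥ 0.
Since |xy| ≤ p and the first p symbols of s are all a's, y = a^k for some k with 1 ≤ k ≤ p.

Take i = 2: xy²z = a^(p + k) b a^p.
Its reversal is a^p b a^(p + k). These differ because the block of a's before the unique b has length p + k in one and p in the other, and p + k ≠ p since k ≥ 1. So xy²z is not a palindrome, i.e. xy²z ∉ L.

This contradicts the pumping lemma, which requires xy^i z ∈ L for all i ≥ 0.
Hence L = {w ∈ {a,b}* : w = w^R} is not regular. ∎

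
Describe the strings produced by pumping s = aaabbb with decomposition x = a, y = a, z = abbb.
{xy^i z : i ≥ 0} = {a^(2+i) b^3 : i ≥ 0} = {aabbb, aaabbb, aaaabbb, ...}

With x = a, y = a, z = abbb: Starting with aaabbb and pumping the second 'a', we get strings with 2+i a's followed by 3 b's for i = 0, 1, 2, ...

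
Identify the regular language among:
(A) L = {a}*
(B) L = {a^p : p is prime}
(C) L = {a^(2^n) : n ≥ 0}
(A) {a}*

(A) L = {a}* is regular.

This can be recognized by a finite automaton (DFA/NFA).
Regular expressions like {a}* define regular languages.

The other choices are not regular:
- {a^(2^n) : n ≥ 0}: After pumping, length is no longer a power of 2
- {a^p : p is prime}: After pumping, the length becomes composite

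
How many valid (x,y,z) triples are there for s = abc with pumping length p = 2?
3

For s = 'abc' with pumping length p = 2:

Constraints: |xy| ≤ 2, |y| > 0

Valid decompositions (|xy| ≤ p, |y| ≥ 1):
  • x='', y='a', z='bc'
  • x='a', y='b', z='c'
  • x='', y='ab', z='c'

Total count: 3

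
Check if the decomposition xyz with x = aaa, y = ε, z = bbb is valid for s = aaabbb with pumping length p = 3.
Violated: |y| > 0

The decomposition x = aaa, y = ε, z = bbb for s = aaabbb with p = 3
violates the constraint: |y| > 0

|y| = 0, but the pumping lemma requires |y| > 0 (y must be non-empty).

Pumping lemma constraints:
1. xyz = s (decomposition is valid)
2. |xy| ≤ p
3. |y| > 0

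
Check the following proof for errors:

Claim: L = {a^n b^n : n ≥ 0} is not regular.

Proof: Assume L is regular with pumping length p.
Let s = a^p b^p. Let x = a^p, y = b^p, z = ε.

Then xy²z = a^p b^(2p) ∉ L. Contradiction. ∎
The proof is INCORRECT.

Error: The decomposition violates |xy| ≤ p.
With x = a^p and y = b^p, we have |xy| = 2p > p.
The pumping lemma requires |xy| ≤ p, so y must be within the first p characters.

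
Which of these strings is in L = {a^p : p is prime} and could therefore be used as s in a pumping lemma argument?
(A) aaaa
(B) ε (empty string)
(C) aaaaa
(C) aaaaa

The pumping lemma is applied to a string s that lies in L, so first check membership of each option:
- (A) aaaa has length 4 = 2 × 2, which is not prime, so it is not in L ✗
- (B) ε has length 0, which is not prime, so it is not in L ✗
- (C) aaaaa has length 5, which is prime, so it is in L ✓

Only (C) aaaaa is in L, so it is the only candidate that could play the role of s.
(In a complete proof one picks s in terms of the pumping length p so that |s| ≥ p is guaranteed; a fixed string like aaaaa illustrates the shape of such an s.)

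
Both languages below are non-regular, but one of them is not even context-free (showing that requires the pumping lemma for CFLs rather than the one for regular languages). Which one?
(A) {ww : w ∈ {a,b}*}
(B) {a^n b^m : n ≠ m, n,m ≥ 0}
(A) {ww : w ∈ {a,b}*}

(A) {ww : w ∈ {a,b}*} requires the CFL pumping lemma.

- {a^n b^m : n ≠ m, n,m ≥ 0} is context-free (but not regular)
  • Can be shown non-regular with the regular pumping lemma
  • After pumping a's, we can make n = m

- {ww : w ∈ {a,b}*} is NOT context-free
  • Requires the CFL pumping lemma to prove
  • Even a PDA cannot compare two arbitrary halves symbol by symbol; CFL pumping on a^p b^p a^p b^p fails

The CFL pumping lemma is "stronger" in that it can prove non-membership
in the larger class of context-free languages.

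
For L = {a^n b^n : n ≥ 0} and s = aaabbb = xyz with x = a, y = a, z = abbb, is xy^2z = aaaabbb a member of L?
No

xy²z = a · aa · abbb = aaaabbb.
aaaabbb has 4 a's and 3 b's; 4 ≠ 3, so it is not in L.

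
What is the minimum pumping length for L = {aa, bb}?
p = 3

For a finite language L, the pumping lemma holds vacuously if p > max|s| for s ∈ L.

The longest string in L = {aa, bb} has length 2.
If p = 3, then no string s ∈ L has |s| ≥ p, so the condition is vacuously true.

The minimum pumping length is p = 3.

Why no smaller p works: for any p ≤ 2, the longest string s ∈ L has |s| = 2 ≥ p, so it would
have to be pumpable; but pumping up (i = 2, 3, ...) produces ever longer strings, which cannot all lie in the
finite language L. So the pumping property fails for every p ≤ 2.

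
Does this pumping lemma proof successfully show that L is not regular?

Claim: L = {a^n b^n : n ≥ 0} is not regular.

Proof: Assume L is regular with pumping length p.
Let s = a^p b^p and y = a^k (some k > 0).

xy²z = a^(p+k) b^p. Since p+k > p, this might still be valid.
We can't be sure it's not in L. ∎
The proof is INCORRECT.

Error: The conclusion is wrong.
xy²z = a^(p+k) b^p is definitely NOT in L because the number of a's (p+k) ≠ number of b's (p).
The proof incorrectly doubts what is actually a valid contradiction.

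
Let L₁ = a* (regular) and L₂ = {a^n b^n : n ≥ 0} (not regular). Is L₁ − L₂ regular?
Yes — L₁ − L₂ is regular.

The only string of a* that lies in {a^n b^n} is ε, so L₁ − L₂ = a* − {ε} = a⁺ = aa*, which is regular.

Note that the bare facts "L₁ regular, L₂ non-regular" do not settle the question by themselves: the closure of regular languages under ∪, ∩, complement and difference applies only when BOTH operands are regular. With a non-regular operand the result can come out regular or non-regular depending on the specific languages, so one has to work out L₁ − L₂ for this particular pair, as above.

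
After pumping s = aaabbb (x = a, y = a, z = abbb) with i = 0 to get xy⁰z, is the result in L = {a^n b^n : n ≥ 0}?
No

xy⁰z = a · ε · abbb = aabbb.
aabbb has 2 a's and 3 b's; 2 ≠ 3, so it is not in L.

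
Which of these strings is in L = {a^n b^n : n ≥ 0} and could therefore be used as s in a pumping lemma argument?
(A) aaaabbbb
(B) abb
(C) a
(A) aaaabbbb

The pumping lemma is applied to a string s that lies in L, so first check membership of each option:
- (A) aaaabbbb = a^4 b^4 has equal counts (4 = 4), so it is in L ✓
- (B) abb has 1 a's and 2 b's; 1 ≠ 2, so it is not in L ✗
- (C) a has 1 a's and 0 b's; 1 ≠ 0, so it is not in L ✗

Only (A) aaaabbbb is in L, so it is the only candidate that could play the role of s.
(In a complete proof one picks s in terms of the pumping length p so that |s| ≥ p is guaranteed; a fixed string like aaaabbbb illustrates the shape of such an s.)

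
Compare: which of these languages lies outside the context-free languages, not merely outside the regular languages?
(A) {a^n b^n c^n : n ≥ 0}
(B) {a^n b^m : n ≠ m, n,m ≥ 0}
(A) {a^n b^n c^n : n ≥ 0}

(A) {a^n b^n c^n : n ≥ 0} requires the CFL pumping lemma.

- {a^n b^m : n ≠ m, n,m ≥ 0} is context-free (but not regular)
  • Can be shown non-regular with the regular pumping lemma
  • After pumping a's, we can make n = m

- {a^n b^n c^n : n ≥ 0} is NOT context-free
  • Requires the CFL pumping lemma to prove
  • Cannot maintain three equal counts simultaneously

The CFL pumping lemma is "stronger" in that it can prove non-membership
in the larger class of context-free languages.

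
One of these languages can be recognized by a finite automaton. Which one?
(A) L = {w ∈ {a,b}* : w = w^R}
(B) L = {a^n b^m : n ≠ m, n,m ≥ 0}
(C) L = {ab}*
(C) {ab}*

(C) L = {ab}* is regular.

This can be recognized by a finite automaton (DFA/NFA).
Regular expressions like {ab}* define regular languages.

The other choices are not regular:
- {a^n b^m : n ≠ m, n,m ≥ 0}: After pumping a's, we can make n = m
- {w ∈ {a,b}* : w = w^R}: After pumping, the string is no longer symmetric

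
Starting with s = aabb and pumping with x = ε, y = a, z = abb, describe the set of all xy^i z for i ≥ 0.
{xy^i z : i ≥ 0} = {a^(i+1) b^2 : i ≥ 0} = {abb, aabb, aaabb, ...}

With x = ε, y = a, z = abb: Starting with aabb and pumping the first 'a' (z = abb keeps the second 'a'), we get strings with i+1 a's followed by 2 b's for i = 0, 1, 2, ...; note bb is not produced because z always contributes one a.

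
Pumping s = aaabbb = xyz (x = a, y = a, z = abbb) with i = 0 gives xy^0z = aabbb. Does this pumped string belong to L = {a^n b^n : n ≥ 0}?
No

xy⁰z = a · ε · abbb = aabbb.
aabbb has 2 a's and 3 b's; 2 ≠ 3, so it is not in L.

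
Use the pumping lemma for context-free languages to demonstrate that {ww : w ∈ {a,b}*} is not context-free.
Assume for contradiction that L is context-free, and let p ≥ 1 be the pumping length given by the pumping lemma for CFLs.
Choose s = a^p b^p a^p b^p. Then s ∈ L (take w = a^p b^p) and |s| = 4p ≥ p.
By the CFL pumping lemma, s = uvxyz for some u, v, x, y, z with |vxy| ≤ p, |vy| ≥ 1, and uv^i xy^i z ∈ L for every i ≥ 0.

Write s as four blocks A₁ B₁ A₂ B₂ with A₁ = A₂ = a^p and B₁ = B₂ = b^p. Since |vxy| ≤ p, the window vxy lies inside at most two adjacent blocks. Take i = 0 and let t = uxz, so |t| = 4p − |vy| with 1 ≤ |vy| ≤ p. If |t| is odd, t ∉ L immediately, so assume |vy| is even (hence |vy| ≥ 2) and |t|/2 = 2p − |vy|/2, which satisfies p ≤ |t|/2 ≤ 2p − 1.

Case 1 (vxy inside A₁B₁): t = a^(p−j) b^(p−l) a^p b^p with j + l = |vy|. The second half of t has length < 2p, so it is a suffix of the trailing a^p b^p and ends in b; the first half is a^(p−j) b^(p−l) a^((j+l)/2), which ends in a because (j+l)/2 ≥ 1. The halves differ, so t ∉ L.

Case 2 (vxy inside B₁A₂, straddling the middle): t = a^p b^(p−j) a^(p−l) b^p with j + l = |vy|. If t = ww, then w is a prefix of t of length ≥ p, so w begins with a^p; and w is a suffix of t of length ≥ p, so w ends with b^p. That forces |w| ≥ 2p, contradicting |w| = |t|/2 ≤ 2p − 1. So t ∉ L.

Case 3 (vxy inside A₂B₂): t = a^p b^p a^(p−j) b^(p−l) with j + l = |vy|. The first half of t is a prefix of a^p b^p, so it begins with a; the second half is b^((j+l)/2) a^(p−j) b^(p−l), which begins with b. The halves differ, so t ∉ L.

In every case uv⁰xy⁰z = uxz ∉ L.

This contradicts the CFL pumping lemma, which requires uv^i xy^i z ∈ L for all i ≥ 0.
Hence L = {ww : w ∈ {a,b}*} is not context-free. ∎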